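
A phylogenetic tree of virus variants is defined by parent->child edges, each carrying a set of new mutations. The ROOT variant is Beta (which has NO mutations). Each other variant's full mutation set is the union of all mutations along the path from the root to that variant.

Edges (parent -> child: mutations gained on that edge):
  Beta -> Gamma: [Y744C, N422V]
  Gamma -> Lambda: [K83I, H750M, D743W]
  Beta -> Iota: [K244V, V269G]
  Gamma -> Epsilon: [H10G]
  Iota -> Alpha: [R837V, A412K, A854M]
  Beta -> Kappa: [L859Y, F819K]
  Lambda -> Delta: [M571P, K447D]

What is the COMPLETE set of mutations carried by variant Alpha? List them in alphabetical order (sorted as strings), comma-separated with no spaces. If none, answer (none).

At Beta: gained [] -> total []
At Iota: gained ['K244V', 'V269G'] -> total ['K244V', 'V269G']
At Alpha: gained ['R837V', 'A412K', 'A854M'] -> total ['A412K', 'A854M', 'K244V', 'R837V', 'V269G']

Answer: A412K,A854M,K244V,R837V,V269G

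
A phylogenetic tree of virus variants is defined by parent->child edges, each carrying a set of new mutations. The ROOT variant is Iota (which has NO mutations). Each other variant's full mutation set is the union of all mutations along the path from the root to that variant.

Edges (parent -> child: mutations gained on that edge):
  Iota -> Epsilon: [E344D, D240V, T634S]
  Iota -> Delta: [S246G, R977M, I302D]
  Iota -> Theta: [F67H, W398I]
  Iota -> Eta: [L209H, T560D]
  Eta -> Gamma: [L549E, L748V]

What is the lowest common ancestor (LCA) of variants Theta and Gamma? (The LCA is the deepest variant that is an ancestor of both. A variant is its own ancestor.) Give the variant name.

Answer: Iota

Derivation:
Path from root to Theta: Iota -> Theta
  ancestors of Theta: {Iota, Theta}
Path from root to Gamma: Iota -> Eta -> Gamma
  ancestors of Gamma: {Iota, Eta, Gamma}
Common ancestors: {Iota}
Walk up from Gamma: Gamma (not in ancestors of Theta), Eta (not in ancestors of Theta), Iota (in ancestors of Theta)
Deepest common ancestor (LCA) = Iota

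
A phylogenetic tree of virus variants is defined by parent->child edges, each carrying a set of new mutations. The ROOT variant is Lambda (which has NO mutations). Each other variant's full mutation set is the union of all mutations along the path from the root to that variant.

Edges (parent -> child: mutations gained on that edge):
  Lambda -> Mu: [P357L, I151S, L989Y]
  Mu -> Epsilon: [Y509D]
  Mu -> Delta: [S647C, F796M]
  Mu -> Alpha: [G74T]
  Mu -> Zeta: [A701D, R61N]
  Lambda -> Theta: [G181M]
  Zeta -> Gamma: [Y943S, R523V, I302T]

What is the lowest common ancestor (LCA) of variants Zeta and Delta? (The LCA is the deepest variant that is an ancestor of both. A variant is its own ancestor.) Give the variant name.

Path from root to Zeta: Lambda -> Mu -> Zeta
  ancestors of Zeta: {Lambda, Mu, Zeta}
Path from root to Delta: Lambda -> Mu -> Delta
  ancestors of Delta: {Lambda, Mu, Delta}
Common ancestors: {Lambda, Mu}
Walk up from Delta: Delta (not in ancestors of Zeta), Mu (in ancestors of Zeta), Lambda (in ancestors of Zeta)
Deepest common ancestor (LCA) = Mu

Answer: Mu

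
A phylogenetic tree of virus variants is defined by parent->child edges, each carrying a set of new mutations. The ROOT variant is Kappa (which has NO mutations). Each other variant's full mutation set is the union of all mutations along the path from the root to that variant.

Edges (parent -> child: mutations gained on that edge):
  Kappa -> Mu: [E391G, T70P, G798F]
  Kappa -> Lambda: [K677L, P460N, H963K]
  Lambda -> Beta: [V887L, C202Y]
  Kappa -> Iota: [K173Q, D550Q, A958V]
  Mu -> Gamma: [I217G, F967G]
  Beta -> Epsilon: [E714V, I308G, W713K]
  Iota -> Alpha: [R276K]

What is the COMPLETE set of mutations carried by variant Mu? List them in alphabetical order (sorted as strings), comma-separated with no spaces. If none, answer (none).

Answer: E391G,G798F,T70P

Derivation:
At Kappa: gained [] -> total []
At Mu: gained ['E391G', 'T70P', 'G798F'] -> total ['E391G', 'G798F', 'T70P']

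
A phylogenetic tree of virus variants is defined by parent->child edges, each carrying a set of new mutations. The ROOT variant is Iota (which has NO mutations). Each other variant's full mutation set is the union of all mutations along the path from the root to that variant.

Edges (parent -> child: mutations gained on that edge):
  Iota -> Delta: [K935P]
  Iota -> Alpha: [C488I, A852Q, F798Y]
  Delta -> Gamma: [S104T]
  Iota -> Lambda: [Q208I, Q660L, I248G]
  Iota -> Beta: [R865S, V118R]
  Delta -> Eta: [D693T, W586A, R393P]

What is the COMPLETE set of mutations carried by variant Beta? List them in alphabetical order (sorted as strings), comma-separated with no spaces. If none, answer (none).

At Iota: gained [] -> total []
At Beta: gained ['R865S', 'V118R'] -> total ['R865S', 'V118R']

Answer: R865S,V118R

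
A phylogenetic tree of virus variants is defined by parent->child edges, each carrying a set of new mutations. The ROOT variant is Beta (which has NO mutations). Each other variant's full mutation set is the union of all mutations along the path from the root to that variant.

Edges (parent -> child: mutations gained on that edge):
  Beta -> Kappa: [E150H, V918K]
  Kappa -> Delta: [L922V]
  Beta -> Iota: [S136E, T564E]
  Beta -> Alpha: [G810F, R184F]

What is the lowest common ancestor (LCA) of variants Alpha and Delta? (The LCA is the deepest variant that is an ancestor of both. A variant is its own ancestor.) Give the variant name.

Answer: Beta

Derivation:
Path from root to Alpha: Beta -> Alpha
  ancestors of Alpha: {Beta, Alpha}
Path from root to Delta: Beta -> Kappa -> Delta
  ancestors of Delta: {Beta, Kappa, Delta}
Common ancestors: {Beta}
Walk up from Delta: Delta (not in ancestors of Alpha), Kappa (not in ancestors of Alpha), Beta (in ancestors of Alpha)
Deepest common ancestor (LCA) = Beta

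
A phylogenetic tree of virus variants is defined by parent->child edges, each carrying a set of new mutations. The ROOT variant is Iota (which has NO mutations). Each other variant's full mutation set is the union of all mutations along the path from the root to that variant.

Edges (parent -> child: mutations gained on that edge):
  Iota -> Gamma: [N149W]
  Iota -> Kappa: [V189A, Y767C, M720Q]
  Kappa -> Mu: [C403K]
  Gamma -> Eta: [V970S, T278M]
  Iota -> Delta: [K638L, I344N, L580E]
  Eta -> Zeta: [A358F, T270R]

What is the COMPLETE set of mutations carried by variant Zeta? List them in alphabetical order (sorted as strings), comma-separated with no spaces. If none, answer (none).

Answer: A358F,N149W,T270R,T278M,V970S

Derivation:
At Iota: gained [] -> total []
At Gamma: gained ['N149W'] -> total ['N149W']
At Eta: gained ['V970S', 'T278M'] -> total ['N149W', 'T278M', 'V970S']
At Zeta: gained ['A358F', 'T270R'] -> total ['A358F', 'N149W', 'T270R', 'T278M', 'V970S']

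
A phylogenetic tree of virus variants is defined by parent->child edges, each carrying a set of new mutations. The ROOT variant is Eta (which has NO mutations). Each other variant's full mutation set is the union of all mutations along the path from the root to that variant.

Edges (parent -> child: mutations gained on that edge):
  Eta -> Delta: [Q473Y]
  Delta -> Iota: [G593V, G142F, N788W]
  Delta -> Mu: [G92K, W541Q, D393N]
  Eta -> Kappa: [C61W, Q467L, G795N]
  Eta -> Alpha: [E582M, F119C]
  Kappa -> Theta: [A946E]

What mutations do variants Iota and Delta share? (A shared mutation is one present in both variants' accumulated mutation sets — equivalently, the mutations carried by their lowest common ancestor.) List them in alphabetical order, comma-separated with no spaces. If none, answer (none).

Answer: Q473Y

Derivation:
Accumulating mutations along path to Iota:
  At Eta: gained [] -> total []
  At Delta: gained ['Q473Y'] -> total ['Q473Y']
  At Iota: gained ['G593V', 'G142F', 'N788W'] -> total ['G142F', 'G593V', 'N788W', 'Q473Y']
Mutations(Iota) = ['G142F', 'G593V', 'N788W', 'Q473Y']
Accumulating mutations along path to Delta:
  At Eta: gained [] -> total []
  At Delta: gained ['Q473Y'] -> total ['Q473Y']
Mutations(Delta) = ['Q473Y']
Intersection: ['G142F', 'G593V', 'N788W', 'Q473Y'] ∩ ['Q473Y'] = ['Q473Y']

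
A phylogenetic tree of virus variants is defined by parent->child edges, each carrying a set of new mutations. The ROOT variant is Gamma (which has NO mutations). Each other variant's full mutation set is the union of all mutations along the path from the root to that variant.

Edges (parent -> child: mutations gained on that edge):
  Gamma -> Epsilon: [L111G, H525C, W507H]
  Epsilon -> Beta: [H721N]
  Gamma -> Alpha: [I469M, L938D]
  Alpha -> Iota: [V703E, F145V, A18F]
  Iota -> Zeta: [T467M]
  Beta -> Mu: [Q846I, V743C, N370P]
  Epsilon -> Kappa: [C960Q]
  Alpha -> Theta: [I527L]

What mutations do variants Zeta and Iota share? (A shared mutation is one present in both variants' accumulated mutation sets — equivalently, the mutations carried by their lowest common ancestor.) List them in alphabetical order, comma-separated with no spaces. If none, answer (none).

Accumulating mutations along path to Zeta:
  At Gamma: gained [] -> total []
  At Alpha: gained ['I469M', 'L938D'] -> total ['I469M', 'L938D']
  At Iota: gained ['V703E', 'F145V', 'A18F'] -> total ['A18F', 'F145V', 'I469M', 'L938D', 'V703E']
  At Zeta: gained ['T467M'] -> total ['A18F', 'F145V', 'I469M', 'L938D', 'T467M', 'V703E']
Mutations(Zeta) = ['A18F', 'F145V', 'I469M', 'L938D', 'T467M', 'V703E']
Accumulating mutations along path to Iota:
  At Gamma: gained [] -> total []
  At Alpha: gained ['I469M', 'L938D'] -> total ['I469M', 'L938D']
  At Iota: gained ['V703E', 'F145V', 'A18F'] -> total ['A18F', 'F145V', 'I469M', 'L938D', 'V703E']
Mutations(Iota) = ['A18F', 'F145V', 'I469M', 'L938D', 'V703E']
Intersection: ['A18F', 'F145V', 'I469M', 'L938D', 'T467M', 'V703E'] ∩ ['A18F', 'F145V', 'I469M', 'L938D', 'V703E'] = ['A18F', 'F145V', 'I469M', 'L938D', 'V703E']

Answer: A18F,F145V,I469M,L938D,V703E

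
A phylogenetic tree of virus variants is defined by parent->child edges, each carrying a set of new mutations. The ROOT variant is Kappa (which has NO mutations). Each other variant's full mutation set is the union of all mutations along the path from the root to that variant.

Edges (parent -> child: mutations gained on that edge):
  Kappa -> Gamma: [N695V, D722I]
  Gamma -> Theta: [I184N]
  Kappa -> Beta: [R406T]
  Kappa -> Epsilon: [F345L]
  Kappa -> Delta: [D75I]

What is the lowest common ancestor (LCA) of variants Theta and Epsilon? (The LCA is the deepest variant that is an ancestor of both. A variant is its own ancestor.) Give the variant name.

Answer: Kappa

Derivation:
Path from root to Theta: Kappa -> Gamma -> Theta
  ancestors of Theta: {Kappa, Gamma, Theta}
Path from root to Epsilon: Kappa -> Epsilon
  ancestors of Epsilon: {Kappa, Epsilon}
Common ancestors: {Kappa}
Walk up from Epsilon: Epsilon (not in ancestors of Theta), Kappa (in ancestors of Theta)
Deepest common ancestor (LCA) = Kappa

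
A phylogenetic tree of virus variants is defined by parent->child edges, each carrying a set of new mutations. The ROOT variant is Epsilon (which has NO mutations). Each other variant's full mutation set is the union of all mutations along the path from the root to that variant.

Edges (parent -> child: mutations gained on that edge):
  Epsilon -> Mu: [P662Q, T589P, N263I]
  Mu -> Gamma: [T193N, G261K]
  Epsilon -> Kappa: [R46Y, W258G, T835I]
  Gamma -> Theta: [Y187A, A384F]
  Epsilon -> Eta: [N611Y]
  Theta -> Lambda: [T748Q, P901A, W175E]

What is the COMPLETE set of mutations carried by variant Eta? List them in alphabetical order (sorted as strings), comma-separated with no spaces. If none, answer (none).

Answer: N611Y

Derivation:
At Epsilon: gained [] -> total []
At Eta: gained ['N611Y'] -> total ['N611Y']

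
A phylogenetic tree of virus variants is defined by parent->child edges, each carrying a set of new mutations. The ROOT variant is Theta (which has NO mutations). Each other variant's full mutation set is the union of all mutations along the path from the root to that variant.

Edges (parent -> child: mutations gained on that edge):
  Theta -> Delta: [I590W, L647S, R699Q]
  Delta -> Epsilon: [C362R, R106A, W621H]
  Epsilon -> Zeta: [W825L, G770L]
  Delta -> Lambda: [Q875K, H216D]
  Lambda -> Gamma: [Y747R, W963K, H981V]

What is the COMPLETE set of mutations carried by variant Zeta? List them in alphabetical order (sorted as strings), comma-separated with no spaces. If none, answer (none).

Answer: C362R,G770L,I590W,L647S,R106A,R699Q,W621H,W825L

Derivation:
At Theta: gained [] -> total []
At Delta: gained ['I590W', 'L647S', 'R699Q'] -> total ['I590W', 'L647S', 'R699Q']
At Epsilon: gained ['C362R', 'R106A', 'W621H'] -> total ['C362R', 'I590W', 'L647S', 'R106A', 'R699Q', 'W621H']
At Zeta: gained ['W825L', 'G770L'] -> total ['C362R', 'G770L', 'I590W', 'L647S', 'R106A', 'R699Q', 'W621H', 'W825L']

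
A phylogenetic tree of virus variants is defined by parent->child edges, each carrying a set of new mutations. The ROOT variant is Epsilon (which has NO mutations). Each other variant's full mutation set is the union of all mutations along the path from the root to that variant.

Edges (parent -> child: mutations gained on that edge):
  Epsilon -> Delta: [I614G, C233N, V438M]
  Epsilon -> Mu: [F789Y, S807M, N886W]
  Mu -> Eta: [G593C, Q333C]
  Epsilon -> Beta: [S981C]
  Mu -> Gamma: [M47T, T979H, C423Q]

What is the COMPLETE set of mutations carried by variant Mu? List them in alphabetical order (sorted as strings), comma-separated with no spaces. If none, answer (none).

Answer: F789Y,N886W,S807M

Derivation:
At Epsilon: gained [] -> total []
At Mu: gained ['F789Y', 'S807M', 'N886W'] -> total ['F789Y', 'N886W', 'S807M']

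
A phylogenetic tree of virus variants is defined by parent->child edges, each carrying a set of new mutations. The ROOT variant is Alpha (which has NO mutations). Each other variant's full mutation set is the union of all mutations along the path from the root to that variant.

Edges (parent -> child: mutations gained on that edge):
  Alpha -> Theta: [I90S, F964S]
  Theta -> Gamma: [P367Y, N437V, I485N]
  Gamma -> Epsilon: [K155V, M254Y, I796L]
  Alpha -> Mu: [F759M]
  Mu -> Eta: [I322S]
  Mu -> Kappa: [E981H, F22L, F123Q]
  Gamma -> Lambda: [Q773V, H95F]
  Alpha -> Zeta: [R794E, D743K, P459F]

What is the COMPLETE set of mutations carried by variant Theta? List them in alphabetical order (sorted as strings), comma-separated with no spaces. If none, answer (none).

Answer: F964S,I90S

Derivation:
At Alpha: gained [] -> total []
At Theta: gained ['I90S', 'F964S'] -> total ['F964S', 'I90S']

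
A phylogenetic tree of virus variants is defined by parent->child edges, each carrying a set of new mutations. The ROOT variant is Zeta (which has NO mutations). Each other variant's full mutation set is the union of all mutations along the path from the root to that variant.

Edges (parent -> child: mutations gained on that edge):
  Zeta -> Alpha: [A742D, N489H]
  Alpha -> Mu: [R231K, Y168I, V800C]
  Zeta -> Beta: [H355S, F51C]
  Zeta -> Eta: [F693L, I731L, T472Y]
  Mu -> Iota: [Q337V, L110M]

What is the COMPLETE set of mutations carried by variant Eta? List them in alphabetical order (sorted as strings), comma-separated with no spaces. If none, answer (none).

Answer: F693L,I731L,T472Y

Derivation:
At Zeta: gained [] -> total []
At Eta: gained ['F693L', 'I731L', 'T472Y'] -> total ['F693L', 'I731L', 'T472Y']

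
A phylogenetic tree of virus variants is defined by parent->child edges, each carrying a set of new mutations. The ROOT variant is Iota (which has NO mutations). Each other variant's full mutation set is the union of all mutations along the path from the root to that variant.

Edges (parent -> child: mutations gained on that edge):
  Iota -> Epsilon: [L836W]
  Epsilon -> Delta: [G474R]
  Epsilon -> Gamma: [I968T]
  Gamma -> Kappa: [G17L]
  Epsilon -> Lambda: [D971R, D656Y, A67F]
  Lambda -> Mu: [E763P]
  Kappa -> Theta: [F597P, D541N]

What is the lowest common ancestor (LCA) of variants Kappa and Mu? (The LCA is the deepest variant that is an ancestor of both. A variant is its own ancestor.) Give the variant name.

Path from root to Kappa: Iota -> Epsilon -> Gamma -> Kappa
  ancestors of Kappa: {Iota, Epsilon, Gamma, Kappa}
Path from root to Mu: Iota -> Epsilon -> Lambda -> Mu
  ancestors of Mu: {Iota, Epsilon, Lambda, Mu}
Common ancestors: {Iota, Epsilon}
Walk up from Mu: Mu (not in ancestors of Kappa), Lambda (not in ancestors of Kappa), Epsilon (in ancestors of Kappa), Iota (in ancestors of Kappa)
Deepest common ancestor (LCA) = Epsilon

Answer: Epsilon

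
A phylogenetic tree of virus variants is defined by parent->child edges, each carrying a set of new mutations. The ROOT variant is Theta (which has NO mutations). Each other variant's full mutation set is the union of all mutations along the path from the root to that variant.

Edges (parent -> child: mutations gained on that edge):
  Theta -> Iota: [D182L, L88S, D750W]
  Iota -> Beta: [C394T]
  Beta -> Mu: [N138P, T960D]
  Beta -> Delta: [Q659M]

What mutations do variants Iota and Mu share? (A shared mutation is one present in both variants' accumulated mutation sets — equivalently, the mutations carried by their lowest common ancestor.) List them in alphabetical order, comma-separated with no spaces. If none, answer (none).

Accumulating mutations along path to Iota:
  At Theta: gained [] -> total []
  At Iota: gained ['D182L', 'L88S', 'D750W'] -> total ['D182L', 'D750W', 'L88S']
Mutations(Iota) = ['D182L', 'D750W', 'L88S']
Accumulating mutations along path to Mu:
  At Theta: gained [] -> total []
  At Iota: gained ['D182L', 'L88S', 'D750W'] -> total ['D182L', 'D750W', 'L88S']
  At Beta: gained ['C394T'] -> total ['C394T', 'D182L', 'D750W', 'L88S']
  At Mu: gained ['N138P', 'T960D'] -> total ['C394T', 'D182L', 'D750W', 'L88S', 'N138P', 'T960D']
Mutations(Mu) = ['C394T', 'D182L', 'D750W', 'L88S', 'N138P', 'T960D']
Intersection: ['D182L', 'D750W', 'L88S'] ∩ ['C394T', 'D182L', 'D750W', 'L88S', 'N138P', 'T960D'] = ['D182L', 'D750W', 'L88S']

Answer: D182L,D750W,L88S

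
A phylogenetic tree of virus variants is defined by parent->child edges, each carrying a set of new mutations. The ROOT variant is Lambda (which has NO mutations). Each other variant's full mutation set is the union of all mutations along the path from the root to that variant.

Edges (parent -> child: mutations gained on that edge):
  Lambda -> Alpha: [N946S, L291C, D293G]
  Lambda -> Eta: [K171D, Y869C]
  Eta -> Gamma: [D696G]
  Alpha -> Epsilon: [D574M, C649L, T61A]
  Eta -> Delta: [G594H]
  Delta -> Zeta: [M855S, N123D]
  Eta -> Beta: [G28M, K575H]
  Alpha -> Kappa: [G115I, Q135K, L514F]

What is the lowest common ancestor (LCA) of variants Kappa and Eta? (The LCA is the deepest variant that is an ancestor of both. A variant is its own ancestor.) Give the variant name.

Path from root to Kappa: Lambda -> Alpha -> Kappa
  ancestors of Kappa: {Lambda, Alpha, Kappa}
Path from root to Eta: Lambda -> Eta
  ancestors of Eta: {Lambda, Eta}
Common ancestors: {Lambda}
Walk up from Eta: Eta (not in ancestors of Kappa), Lambda (in ancestors of Kappa)
Deepest common ancestor (LCA) = Lambda

Answer: Lambda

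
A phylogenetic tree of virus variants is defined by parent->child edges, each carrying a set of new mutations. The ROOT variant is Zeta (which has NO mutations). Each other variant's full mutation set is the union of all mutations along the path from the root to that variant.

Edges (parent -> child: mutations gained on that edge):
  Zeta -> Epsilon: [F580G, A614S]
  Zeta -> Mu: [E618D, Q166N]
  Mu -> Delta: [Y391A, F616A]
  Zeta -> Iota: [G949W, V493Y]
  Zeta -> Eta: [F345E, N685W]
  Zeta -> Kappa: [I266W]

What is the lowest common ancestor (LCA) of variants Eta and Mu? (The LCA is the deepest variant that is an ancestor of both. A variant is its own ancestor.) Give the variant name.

Answer: Zeta

Derivation:
Path from root to Eta: Zeta -> Eta
  ancestors of Eta: {Zeta, Eta}
Path from root to Mu: Zeta -> Mu
  ancestors of Mu: {Zeta, Mu}
Common ancestors: {Zeta}
Walk up from Mu: Mu (not in ancestors of Eta), Zeta (in ancestors of Eta)
Deepest common ancestor (LCA) = Zeta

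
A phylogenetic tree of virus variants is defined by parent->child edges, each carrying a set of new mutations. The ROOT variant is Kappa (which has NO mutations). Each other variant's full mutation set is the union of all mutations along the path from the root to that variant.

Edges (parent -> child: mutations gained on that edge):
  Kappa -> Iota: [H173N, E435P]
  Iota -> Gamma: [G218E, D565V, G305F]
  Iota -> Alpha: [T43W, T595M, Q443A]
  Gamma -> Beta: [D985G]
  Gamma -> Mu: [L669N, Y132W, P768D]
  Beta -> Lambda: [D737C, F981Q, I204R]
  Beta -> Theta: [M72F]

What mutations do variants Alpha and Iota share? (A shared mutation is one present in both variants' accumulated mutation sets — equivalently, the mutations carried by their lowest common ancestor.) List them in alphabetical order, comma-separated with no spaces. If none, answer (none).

Accumulating mutations along path to Alpha:
  At Kappa: gained [] -> total []
  At Iota: gained ['H173N', 'E435P'] -> total ['E435P', 'H173N']
  At Alpha: gained ['T43W', 'T595M', 'Q443A'] -> total ['E435P', 'H173N', 'Q443A', 'T43W', 'T595M']
Mutations(Alpha) = ['E435P', 'H173N', 'Q443A', 'T43W', 'T595M']
Accumulating mutations along path to Iota:
  At Kappa: gained [] -> total []
  At Iota: gained ['H173N', 'E435P'] -> total ['E435P', 'H173N']
Mutations(Iota) = ['E435P', 'H173N']
Intersection: ['E435P', 'H173N', 'Q443A', 'T43W', 'T595M'] ∩ ['E435P', 'H173N'] = ['E435P', 'H173N']

Answer: E435P,H173N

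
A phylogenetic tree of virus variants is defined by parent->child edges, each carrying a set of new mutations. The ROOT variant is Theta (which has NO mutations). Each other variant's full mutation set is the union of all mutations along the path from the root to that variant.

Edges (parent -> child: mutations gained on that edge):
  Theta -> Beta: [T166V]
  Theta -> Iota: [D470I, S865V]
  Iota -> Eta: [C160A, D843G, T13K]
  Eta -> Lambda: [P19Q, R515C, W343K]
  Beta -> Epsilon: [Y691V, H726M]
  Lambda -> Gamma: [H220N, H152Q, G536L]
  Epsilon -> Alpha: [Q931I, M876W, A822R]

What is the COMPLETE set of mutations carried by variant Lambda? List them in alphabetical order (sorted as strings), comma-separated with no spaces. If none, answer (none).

At Theta: gained [] -> total []
At Iota: gained ['D470I', 'S865V'] -> total ['D470I', 'S865V']
At Eta: gained ['C160A', 'D843G', 'T13K'] -> total ['C160A', 'D470I', 'D843G', 'S865V', 'T13K']
At Lambda: gained ['P19Q', 'R515C', 'W343K'] -> total ['C160A', 'D470I', 'D843G', 'P19Q', 'R515C', 'S865V', 'T13K', 'W343K']

Answer: C160A,D470I,D843G,P19Q,R515C,S865V,T13K,W343K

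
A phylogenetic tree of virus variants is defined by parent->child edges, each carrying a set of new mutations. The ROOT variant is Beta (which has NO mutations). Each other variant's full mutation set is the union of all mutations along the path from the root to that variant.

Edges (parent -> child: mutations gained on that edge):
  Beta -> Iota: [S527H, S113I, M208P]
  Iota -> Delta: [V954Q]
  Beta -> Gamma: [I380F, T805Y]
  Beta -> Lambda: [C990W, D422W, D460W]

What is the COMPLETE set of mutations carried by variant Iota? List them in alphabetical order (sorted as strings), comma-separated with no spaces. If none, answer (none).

At Beta: gained [] -> total []
At Iota: gained ['S527H', 'S113I', 'M208P'] -> total ['M208P', 'S113I', 'S527H']

Answer: M208P,S113I,S527H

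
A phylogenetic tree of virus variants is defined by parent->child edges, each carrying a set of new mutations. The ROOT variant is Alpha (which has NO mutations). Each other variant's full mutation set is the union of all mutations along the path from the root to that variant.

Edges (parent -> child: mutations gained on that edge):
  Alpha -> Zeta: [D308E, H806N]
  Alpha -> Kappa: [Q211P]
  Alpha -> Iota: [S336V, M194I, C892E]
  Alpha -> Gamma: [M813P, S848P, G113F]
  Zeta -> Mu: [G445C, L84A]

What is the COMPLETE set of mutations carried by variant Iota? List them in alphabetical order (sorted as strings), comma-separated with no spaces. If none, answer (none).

Answer: C892E,M194I,S336V

Derivation:
At Alpha: gained [] -> total []
At Iota: gained ['S336V', 'M194I', 'C892E'] -> total ['C892E', 'M194I', 'S336V']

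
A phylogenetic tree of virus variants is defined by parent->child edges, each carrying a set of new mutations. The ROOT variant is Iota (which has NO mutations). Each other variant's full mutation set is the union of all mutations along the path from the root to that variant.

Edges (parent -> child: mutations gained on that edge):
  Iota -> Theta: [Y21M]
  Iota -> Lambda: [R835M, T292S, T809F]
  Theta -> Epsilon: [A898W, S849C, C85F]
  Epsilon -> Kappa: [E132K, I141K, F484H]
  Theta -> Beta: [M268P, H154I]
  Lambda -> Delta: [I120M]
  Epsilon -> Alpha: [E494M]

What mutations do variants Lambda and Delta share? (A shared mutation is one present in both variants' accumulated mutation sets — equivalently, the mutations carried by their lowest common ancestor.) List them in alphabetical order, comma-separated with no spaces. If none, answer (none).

Answer: R835M,T292S,T809F

Derivation:
Accumulating mutations along path to Lambda:
  At Iota: gained [] -> total []
  At Lambda: gained ['R835M', 'T292S', 'T809F'] -> total ['R835M', 'T292S', 'T809F']
Mutations(Lambda) = ['R835M', 'T292S', 'T809F']
Accumulating mutations along path to Delta:
  At Iota: gained [] -> total []
  At Lambda: gained ['R835M', 'T292S', 'T809F'] -> total ['R835M', 'T292S', 'T809F']
  At Delta: gained ['I120M'] -> total ['I120M', 'R835M', 'T292S', 'T809F']
Mutations(Delta) = ['I120M', 'R835M', 'T292S', 'T809F']
Intersection: ['R835M', 'T292S', 'T809F'] ∩ ['I120M', 'R835M', 'T292S', 'T809F'] = ['R835M', 'T292S', 'T809F']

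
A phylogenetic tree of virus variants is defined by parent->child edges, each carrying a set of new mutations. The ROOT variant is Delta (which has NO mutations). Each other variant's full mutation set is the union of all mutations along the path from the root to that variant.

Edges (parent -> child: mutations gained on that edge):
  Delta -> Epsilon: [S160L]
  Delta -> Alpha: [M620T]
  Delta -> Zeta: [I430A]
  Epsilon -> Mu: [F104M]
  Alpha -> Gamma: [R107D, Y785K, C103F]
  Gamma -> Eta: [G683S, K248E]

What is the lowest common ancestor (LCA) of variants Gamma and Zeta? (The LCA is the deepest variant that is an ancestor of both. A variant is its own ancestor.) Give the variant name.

Answer: Delta

Derivation:
Path from root to Gamma: Delta -> Alpha -> Gamma
  ancestors of Gamma: {Delta, Alpha, Gamma}
Path from root to Zeta: Delta -> Zeta
  ancestors of Zeta: {Delta, Zeta}
Common ancestors: {Delta}
Walk up from Zeta: Zeta (not in ancestors of Gamma), Delta (in ancestors of Gamma)
Deepest common ancestor (LCA) = Delta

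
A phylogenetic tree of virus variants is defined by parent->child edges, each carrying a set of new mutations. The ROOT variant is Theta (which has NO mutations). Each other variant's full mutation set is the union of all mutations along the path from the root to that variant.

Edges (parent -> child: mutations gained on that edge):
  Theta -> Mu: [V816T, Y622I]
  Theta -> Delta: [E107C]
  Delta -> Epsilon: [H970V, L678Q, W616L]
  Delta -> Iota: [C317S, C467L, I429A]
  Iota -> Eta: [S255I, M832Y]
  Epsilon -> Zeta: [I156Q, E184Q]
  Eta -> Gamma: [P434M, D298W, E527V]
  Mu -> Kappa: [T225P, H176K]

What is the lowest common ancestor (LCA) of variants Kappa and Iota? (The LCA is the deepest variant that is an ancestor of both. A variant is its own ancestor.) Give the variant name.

Answer: Theta

Derivation:
Path from root to Kappa: Theta -> Mu -> Kappa
  ancestors of Kappa: {Theta, Mu, Kappa}
Path from root to Iota: Theta -> Delta -> Iota
  ancestors of Iota: {Theta, Delta, Iota}
Common ancestors: {Theta}
Walk up from Iota: Iota (not in ancestors of Kappa), Delta (not in ancestors of Kappa), Theta (in ancestors of Kappa)
Deepest common ancestor (LCA) = Theta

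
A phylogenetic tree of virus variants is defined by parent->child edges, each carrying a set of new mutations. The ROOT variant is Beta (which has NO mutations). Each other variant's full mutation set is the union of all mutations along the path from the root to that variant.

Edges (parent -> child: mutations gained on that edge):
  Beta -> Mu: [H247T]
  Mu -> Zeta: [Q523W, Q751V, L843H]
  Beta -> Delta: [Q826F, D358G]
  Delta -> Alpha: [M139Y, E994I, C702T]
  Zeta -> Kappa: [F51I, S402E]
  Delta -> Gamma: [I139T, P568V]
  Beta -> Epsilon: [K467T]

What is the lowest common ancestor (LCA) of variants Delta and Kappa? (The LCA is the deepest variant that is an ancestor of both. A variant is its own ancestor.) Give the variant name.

Answer: Beta

Derivation:
Path from root to Delta: Beta -> Delta
  ancestors of Delta: {Beta, Delta}
Path from root to Kappa: Beta -> Mu -> Zeta -> Kappa
  ancestors of Kappa: {Beta, Mu, Zeta, Kappa}
Common ancestors: {Beta}
Walk up from Kappa: Kappa (not in ancestors of Delta), Zeta (not in ancestors of Delta), Mu (not in ancestors of Delta), Beta (in ancestors of Delta)
Deepest common ancestor (LCA) = Beta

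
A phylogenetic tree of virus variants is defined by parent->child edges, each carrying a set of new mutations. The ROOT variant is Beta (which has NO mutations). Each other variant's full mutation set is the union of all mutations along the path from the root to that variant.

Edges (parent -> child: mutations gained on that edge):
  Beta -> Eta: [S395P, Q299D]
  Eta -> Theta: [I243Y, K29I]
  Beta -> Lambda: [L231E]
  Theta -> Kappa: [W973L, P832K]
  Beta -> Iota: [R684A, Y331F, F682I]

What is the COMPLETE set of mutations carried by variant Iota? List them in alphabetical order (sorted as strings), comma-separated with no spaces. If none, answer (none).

Answer: F682I,R684A,Y331F

Derivation:
At Beta: gained [] -> total []
At Iota: gained ['R684A', 'Y331F', 'F682I'] -> total ['F682I', 'R684A', 'Y331F']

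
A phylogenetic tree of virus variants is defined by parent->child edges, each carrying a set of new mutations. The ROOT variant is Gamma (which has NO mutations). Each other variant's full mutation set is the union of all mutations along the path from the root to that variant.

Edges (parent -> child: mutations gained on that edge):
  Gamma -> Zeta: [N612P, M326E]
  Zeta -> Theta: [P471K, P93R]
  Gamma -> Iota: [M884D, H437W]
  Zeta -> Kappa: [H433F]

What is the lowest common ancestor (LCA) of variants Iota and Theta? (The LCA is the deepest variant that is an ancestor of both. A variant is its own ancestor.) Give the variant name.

Answer: Gamma

Derivation:
Path from root to Iota: Gamma -> Iota
  ancestors of Iota: {Gamma, Iota}
Path from root to Theta: Gamma -> Zeta -> Theta
  ancestors of Theta: {Gamma, Zeta, Theta}
Common ancestors: {Gamma}
Walk up from Theta: Theta (not in ancestors of Iota), Zeta (not in ancestors of Iota), Gamma (in ancestors of Iota)
Deepest common ancestor (LCA) = Gamma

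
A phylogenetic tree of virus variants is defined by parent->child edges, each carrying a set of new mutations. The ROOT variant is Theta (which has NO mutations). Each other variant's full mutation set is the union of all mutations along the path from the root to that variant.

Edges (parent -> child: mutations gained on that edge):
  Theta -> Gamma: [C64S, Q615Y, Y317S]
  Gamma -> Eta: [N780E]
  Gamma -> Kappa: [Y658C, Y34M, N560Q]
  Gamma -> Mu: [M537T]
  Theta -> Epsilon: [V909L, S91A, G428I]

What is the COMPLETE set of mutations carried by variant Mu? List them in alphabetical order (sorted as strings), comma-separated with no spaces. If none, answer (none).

At Theta: gained [] -> total []
At Gamma: gained ['C64S', 'Q615Y', 'Y317S'] -> total ['C64S', 'Q615Y', 'Y317S']
At Mu: gained ['M537T'] -> total ['C64S', 'M537T', 'Q615Y', 'Y317S']

Answer: C64S,M537T,Q615Y,Y317S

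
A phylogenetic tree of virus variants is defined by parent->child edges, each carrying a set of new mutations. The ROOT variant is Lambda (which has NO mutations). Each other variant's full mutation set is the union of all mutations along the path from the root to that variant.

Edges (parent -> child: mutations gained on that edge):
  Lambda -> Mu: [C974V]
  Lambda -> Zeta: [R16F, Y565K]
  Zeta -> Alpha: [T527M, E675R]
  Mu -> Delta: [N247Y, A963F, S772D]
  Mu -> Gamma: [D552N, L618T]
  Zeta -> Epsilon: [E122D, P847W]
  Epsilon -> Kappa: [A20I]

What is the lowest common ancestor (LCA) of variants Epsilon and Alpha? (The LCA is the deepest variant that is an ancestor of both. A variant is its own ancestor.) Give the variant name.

Path from root to Epsilon: Lambda -> Zeta -> Epsilon
  ancestors of Epsilon: {Lambda, Zeta, Epsilon}
Path from root to Alpha: Lambda -> Zeta -> Alpha
  ancestors of Alpha: {Lambda, Zeta, Alpha}
Common ancestors: {Lambda, Zeta}
Walk up from Alpha: Alpha (not in ancestors of Epsilon), Zeta (in ancestors of Epsilon), Lambda (in ancestors of Epsilon)
Deepest common ancestor (LCA) = Zeta

Answer: Zeta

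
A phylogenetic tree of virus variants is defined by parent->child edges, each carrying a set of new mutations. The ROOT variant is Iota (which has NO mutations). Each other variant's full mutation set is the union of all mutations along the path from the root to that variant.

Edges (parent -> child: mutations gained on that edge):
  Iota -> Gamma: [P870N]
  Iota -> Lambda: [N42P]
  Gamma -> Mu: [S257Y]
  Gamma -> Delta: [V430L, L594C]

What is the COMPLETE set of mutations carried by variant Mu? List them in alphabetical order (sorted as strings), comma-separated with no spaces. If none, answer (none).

Answer: P870N,S257Y

Derivation:
At Iota: gained [] -> total []
At Gamma: gained ['P870N'] -> total ['P870N']
At Mu: gained ['S257Y'] -> total ['P870N', 'S257Y']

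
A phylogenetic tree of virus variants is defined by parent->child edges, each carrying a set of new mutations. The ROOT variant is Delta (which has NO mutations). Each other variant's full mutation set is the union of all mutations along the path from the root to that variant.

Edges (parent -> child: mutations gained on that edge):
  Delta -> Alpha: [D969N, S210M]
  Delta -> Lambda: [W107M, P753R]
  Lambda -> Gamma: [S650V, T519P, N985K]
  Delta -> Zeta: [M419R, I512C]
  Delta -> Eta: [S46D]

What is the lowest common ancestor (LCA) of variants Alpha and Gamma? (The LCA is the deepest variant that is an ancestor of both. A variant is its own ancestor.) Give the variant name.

Answer: Delta

Derivation:
Path from root to Alpha: Delta -> Alpha
  ancestors of Alpha: {Delta, Alpha}
Path from root to Gamma: Delta -> Lambda -> Gamma
  ancestors of Gamma: {Delta, Lambda, Gamma}
Common ancestors: {Delta}
Walk up from Gamma: Gamma (not in ancestors of Alpha), Lambda (not in ancestors of Alpha), Delta (in ancestors of Alpha)
Deepest common ancestor (LCA) = Delta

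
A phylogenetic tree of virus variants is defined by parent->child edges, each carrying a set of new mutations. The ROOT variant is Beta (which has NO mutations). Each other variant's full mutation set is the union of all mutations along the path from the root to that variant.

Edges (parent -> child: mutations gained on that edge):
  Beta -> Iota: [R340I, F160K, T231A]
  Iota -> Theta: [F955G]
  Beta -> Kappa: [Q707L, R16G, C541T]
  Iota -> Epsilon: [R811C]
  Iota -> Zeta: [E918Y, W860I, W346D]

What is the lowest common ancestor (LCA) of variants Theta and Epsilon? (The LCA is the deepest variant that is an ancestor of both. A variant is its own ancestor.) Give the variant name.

Path from root to Theta: Beta -> Iota -> Theta
  ancestors of Theta: {Beta, Iota, Theta}
Path from root to Epsilon: Beta -> Iota -> Epsilon
  ancestors of Epsilon: {Beta, Iota, Epsilon}
Common ancestors: {Beta, Iota}
Walk up from Epsilon: Epsilon (not in ancestors of Theta), Iota (in ancestors of Theta), Beta (in ancestors of Theta)
Deepest common ancestor (LCA) = Iota

Answer: Iota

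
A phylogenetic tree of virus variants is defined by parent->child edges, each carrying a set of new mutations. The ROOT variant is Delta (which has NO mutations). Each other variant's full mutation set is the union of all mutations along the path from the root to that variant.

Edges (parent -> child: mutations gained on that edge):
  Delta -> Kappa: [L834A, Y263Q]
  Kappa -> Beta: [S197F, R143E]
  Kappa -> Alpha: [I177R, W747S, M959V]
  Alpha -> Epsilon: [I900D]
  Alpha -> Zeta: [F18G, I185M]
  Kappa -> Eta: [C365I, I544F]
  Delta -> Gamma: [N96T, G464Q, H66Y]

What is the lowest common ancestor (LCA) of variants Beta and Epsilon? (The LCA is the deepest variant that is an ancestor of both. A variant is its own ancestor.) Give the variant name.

Answer: Kappa

Derivation:
Path from root to Beta: Delta -> Kappa -> Beta
  ancestors of Beta: {Delta, Kappa, Beta}
Path from root to Epsilon: Delta -> Kappa -> Alpha -> Epsilon
  ancestors of Epsilon: {Delta, Kappa, Alpha, Epsilon}
Common ancestors: {Delta, Kappa}
Walk up from Epsilon: Epsilon (not in ancestors of Beta), Alpha (not in ancestors of Beta), Kappa (in ancestors of Beta), Delta (in ancestors of Beta)
Deepest common ancestor (LCA) = Kappa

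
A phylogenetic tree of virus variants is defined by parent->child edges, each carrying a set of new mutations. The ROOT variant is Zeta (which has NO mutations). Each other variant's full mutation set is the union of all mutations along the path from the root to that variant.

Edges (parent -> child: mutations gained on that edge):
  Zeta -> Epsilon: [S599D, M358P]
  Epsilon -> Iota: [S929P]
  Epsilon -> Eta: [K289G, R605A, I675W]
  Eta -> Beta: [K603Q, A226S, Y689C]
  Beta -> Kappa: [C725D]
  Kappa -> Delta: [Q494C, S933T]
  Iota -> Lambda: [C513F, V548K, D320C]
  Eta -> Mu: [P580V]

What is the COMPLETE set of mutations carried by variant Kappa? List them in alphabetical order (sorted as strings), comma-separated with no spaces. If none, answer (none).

Answer: A226S,C725D,I675W,K289G,K603Q,M358P,R605A,S599D,Y689C

Derivation:
At Zeta: gained [] -> total []
At Epsilon: gained ['S599D', 'M358P'] -> total ['M358P', 'S599D']
At Eta: gained ['K289G', 'R605A', 'I675W'] -> total ['I675W', 'K289G', 'M358P', 'R605A', 'S599D']
At Beta: gained ['K603Q', 'A226S', 'Y689C'] -> total ['A226S', 'I675W', 'K289G', 'K603Q', 'M358P', 'R605A', 'S599D', 'Y689C']
At Kappa: gained ['C725D'] -> total ['A226S', 'C725D', 'I675W', 'K289G', 'K603Q', 'M358P', 'R605A', 'S599D', 'Y689C']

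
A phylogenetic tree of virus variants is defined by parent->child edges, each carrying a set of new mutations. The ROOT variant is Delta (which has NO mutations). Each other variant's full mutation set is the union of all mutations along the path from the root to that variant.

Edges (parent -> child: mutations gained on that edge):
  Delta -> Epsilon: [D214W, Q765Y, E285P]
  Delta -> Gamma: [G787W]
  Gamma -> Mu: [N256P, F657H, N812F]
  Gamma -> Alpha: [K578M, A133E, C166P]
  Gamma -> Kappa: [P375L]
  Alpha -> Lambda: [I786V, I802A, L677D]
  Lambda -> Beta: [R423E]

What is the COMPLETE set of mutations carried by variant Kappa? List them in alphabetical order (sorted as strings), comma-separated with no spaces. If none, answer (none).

Answer: G787W,P375L

Derivation:
At Delta: gained [] -> total []
At Gamma: gained ['G787W'] -> total ['G787W']
At Kappa: gained ['P375L'] -> total ['G787W', 'P375L']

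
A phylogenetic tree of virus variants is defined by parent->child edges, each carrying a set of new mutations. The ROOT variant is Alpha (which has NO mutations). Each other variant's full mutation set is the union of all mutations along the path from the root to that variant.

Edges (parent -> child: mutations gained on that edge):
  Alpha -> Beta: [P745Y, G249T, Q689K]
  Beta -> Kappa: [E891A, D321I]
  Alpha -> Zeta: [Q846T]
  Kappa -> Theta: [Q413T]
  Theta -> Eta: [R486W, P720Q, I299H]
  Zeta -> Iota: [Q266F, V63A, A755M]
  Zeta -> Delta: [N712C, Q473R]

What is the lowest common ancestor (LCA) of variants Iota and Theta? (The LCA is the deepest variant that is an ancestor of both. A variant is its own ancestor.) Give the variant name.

Answer: Alpha

Derivation:
Path from root to Iota: Alpha -> Zeta -> Iota
  ancestors of Iota: {Alpha, Zeta, Iota}
Path from root to Theta: Alpha -> Beta -> Kappa -> Theta
  ancestors of Theta: {Alpha, Beta, Kappa, Theta}
Common ancestors: {Alpha}
Walk up from Theta: Theta (not in ancestors of Iota), Kappa (not in ancestors of Iota), Beta (not in ancestors of Iota), Alpha (in ancestors of Iota)
Deepest common ancestor (LCA) = Alpha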